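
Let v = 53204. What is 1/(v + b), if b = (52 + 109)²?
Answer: 1/79125 ≈ 1.2638e-5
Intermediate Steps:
b = 25921 (b = 161² = 25921)
1/(v + b) = 1/(53204 + 25921) = 1/79125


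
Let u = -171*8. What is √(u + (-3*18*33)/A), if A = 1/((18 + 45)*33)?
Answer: 3*I*√411794 ≈ 1925.1*I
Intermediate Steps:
u = -1368
A = 1/2079 (A = 1/(63*33) = 1/2079 ≈ 0.00048100)
√(u + (-3*18*33)/A) = √(-1368 + (-3*18*33)/(1/2079)) = √(-1368 - 54*33*2079) = √(-1368 - 1782*2079) = √(-1368 - 3704778) = √(-3706146) = 3*I*√411794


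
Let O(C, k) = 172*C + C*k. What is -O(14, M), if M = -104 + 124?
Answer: -2688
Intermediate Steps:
M = 20
-O(14, M) = -14*(172 + 20) = -14*192 = -1*2688 = -2688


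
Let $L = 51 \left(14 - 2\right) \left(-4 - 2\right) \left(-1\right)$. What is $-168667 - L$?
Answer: $-172339$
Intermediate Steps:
$L = 3672$ ($L = 51 \cdot 12 \left(\left(-6\right) \left(-1\right)\right) = 612 \cdot 6 = 3672$)
$-168667 - L = -168667 - 3672 = -172339$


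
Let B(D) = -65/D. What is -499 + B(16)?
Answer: -8049/16 ≈ -503.06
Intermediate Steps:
-499 + B(16) = -499 - 65/16 = -8049/16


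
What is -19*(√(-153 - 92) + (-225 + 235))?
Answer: -190 - 133*I*√5 ≈ -190.0 - 297.4*I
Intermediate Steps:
-19*(√(-153 - 92) + (-225 + 235)) = -19*(√(-245) + 10) = -19*(7*I*√5 + 10) = -19*(10 + 7*I*√5) = -190 - 133*I*√5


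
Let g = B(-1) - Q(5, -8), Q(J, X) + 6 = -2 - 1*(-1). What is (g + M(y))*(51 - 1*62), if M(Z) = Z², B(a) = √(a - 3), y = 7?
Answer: -616 - 22*I ≈ -616.0 - 22.0*I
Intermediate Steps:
Q(J, X) = -7 (Q(J, X) = -6 + (-2 - 1*(-1)) = -6 + (-2 + 1) = -6 - 1 = -7)
B(a) = √(-3 + a)
g = 7 + 2*I (g = √(-3 - 1) - 1*(-7) = √(-4) + 7 = 2*I + 7 = 7 + 2*I ≈ 7.0 + 2.0*I)
(g + M(y))*(51 - 1*62) = ((7 + 2*I) + 7²)*(51 - 1*62) = ((7 + 2*I) + 49)*(51 - 62) = (56 + 2*I)*(-11) = -616 - 22*I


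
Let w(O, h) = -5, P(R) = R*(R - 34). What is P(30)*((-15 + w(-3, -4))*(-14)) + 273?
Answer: -33327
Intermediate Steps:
P(R) = R*(-34 + R)
P(30)*((-15 + w(-3, -4))*(-14)) + 273 = (30*(-34 + 30))*((-15 - 5)*(-14)) + 273 = (30*(-4))*(-20*(-14)) + 273 = -120*280 + 273 = -33600 + 273 = -33327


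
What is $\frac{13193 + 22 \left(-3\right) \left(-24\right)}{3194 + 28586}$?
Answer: $\frac{2111}{4540} \approx 0.46498$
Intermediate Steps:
$\frac{13193 + 22 \left(-3\right) \left(-24\right)}{3194 + 28586} = \frac{13193 - -1584}{31780} = \left(13193 + 1584\right) \frac{1}{31780} = 14777 \cdot \frac{1}{31780} = \frac{2111}{4540}$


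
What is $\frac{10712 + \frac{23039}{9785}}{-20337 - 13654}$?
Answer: $- \frac{104839959}{332601935} \approx -0.31521$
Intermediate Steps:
$\frac{10712 + \frac{23039}{9785}}{-20337 - 13654} = \frac{10712 + 23039 \cdot \frac{1}{9785}}{-33991} = \left(10712 + \frac{23039}{9785}\right) \left(- \frac{1}{33991}\right) = \frac{104839959}{9785} \left(- \frac{1}{33991}\right) = - \frac{104839959}{332601935}$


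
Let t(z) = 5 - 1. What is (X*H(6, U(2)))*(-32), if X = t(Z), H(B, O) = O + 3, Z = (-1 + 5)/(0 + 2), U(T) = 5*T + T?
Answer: -1920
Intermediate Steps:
U(T) = 6*T
Z = 2 (Z = 4/2 = 4*(½) = 2)
H(B, O) = 3 + O
t(z) = 4
X = 4
(X*H(6, U(2)))*(-32) = (4*(3 + 6*2))*(-32) = (4*(3 + 12))*(-32) = (4*15)*(-32) = 60*(-32) = -1920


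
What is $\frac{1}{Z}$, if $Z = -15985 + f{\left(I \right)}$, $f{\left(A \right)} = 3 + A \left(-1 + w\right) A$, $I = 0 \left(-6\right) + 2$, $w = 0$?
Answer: $- \frac{1}{15986} \approx -6.2555 \cdot 10^{-5}$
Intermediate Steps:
$I = 2$ ($I = 0 + 2 = 2$)
$f{\left(A \right)} = 3 - A^{2}$ ($f{\left(A \right)} = 3 + A \left(-1 + 0\right) A = 3 + A \left(- A\right) = 3 - A^{2}$)
$Z = -15986$ ($Z = -15985 + \left(3 - 2^{2}\right) = -15985 + \left(3 - 4\right) = -15985 - 1 = -15986$)
$\frac{1}{Z} = \frac{1}{-15986} = - \frac{1}{15986}$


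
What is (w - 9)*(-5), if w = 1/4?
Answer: 175/4 ≈ 43.750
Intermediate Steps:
w = 1/4 ≈ 0.25000
(w - 9)*(-5) = (1/4 - 9)*(-5) = -35/4*(-5) = 175/4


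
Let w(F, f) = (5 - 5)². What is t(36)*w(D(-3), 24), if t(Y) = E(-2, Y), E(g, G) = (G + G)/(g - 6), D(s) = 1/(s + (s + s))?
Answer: 0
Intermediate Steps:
D(s) = 1/(3*s) (D(s) = 1/(s + 2*s) = 1/(3*s))
w(F, f) = 0 (w(F, f) = 0² = 0)
E(g, G) = 2*G/(-6 + g) (E(g, G) = (2*G)/(-6 + g) = 2*G/(-6 + g))
t(Y) = -Y/4 (t(Y) = 2*Y/(-6 - 2) = 2*Y/(-8) = 2*Y*(-⅛) = -Y/4)
t(36)*w(D(-3), 24) = -¼*36*0 = -9*0 = 0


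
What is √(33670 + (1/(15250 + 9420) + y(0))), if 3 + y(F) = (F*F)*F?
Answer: √20490035860970/24670 ≈ 183.49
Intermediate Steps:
y(F) = -3 + F³ (y(F) = -3 + (F*F)*F = -3 + F²*F = -3 + F³)
√(33670 + (1/(15250 + 9420) + y(0))) = √(33670 + (1/(15250 + 9420) + (-3 + 0³))) = √(33670 + (1/24670 + (-3 + 0))) = √(33670 + (1/24670 - 3)) = √(33670 - 74009/24670) = √(830564891/24670) = √20490035860970/24670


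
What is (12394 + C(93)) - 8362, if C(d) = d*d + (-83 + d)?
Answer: 12691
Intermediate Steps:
C(d) = -83 + d + d² (C(d) = d² + (-83 + d) = -83 + d + d²)
(12394 + C(93)) - 8362 = (12394 + (-83 + 93 + 93²)) - 8362 = (12394 + (-83 + 93 + 8649)) - 8362 = (12394 + 8659) - 8362 = 21053 - 8362 = 12691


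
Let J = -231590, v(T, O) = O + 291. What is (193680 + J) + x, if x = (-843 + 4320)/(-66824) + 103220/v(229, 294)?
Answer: -22693595341/601416 ≈ -37734.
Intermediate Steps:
v(T, O) = 291 + O
x = 106085219/601416 (x = (-843 + 4320)/(-66824) + 103220/(291 + 294) = 3477*(-1/66824) + 103220/585 = -3477/66824 + 103220*(1/585) = -3477/66824 + 1588/9 = 106085219/601416 ≈ 176.39)
(193680 + J) + x = (193680 - 231590) + 106085219/601416 = -37910 + 106085219/601416 = -22693595341/601416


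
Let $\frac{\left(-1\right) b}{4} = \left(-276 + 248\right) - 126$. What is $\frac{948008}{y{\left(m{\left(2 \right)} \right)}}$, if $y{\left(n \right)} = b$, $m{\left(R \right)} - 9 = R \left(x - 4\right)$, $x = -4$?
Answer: $\frac{118501}{77} \approx 1539.0$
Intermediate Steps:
$m{\left(R \right)} = 9 - 8 R$ ($m{\left(R \right)} = 9 + R \left(-4 - 4\right) = 9 + R \left(-8\right) = 9 - 8 R$)
$b = 616$ ($b = - 4 \left(\left(-276 + 248\right) - 126\right) = - 4 \left(-28 - 126\right) = \left(-4\right) \left(-154\right) = 616$)
$y{\left(n \right)} = 616$
$\frac{948008}{y{\left(m{\left(2 \right)} \right)}} = \frac{948008}{616} = 948008 \cdot \frac{1}{616} = \frac{118501}{77}$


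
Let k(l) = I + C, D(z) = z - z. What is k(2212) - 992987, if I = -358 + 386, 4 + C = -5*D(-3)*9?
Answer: -992963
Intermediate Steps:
D(z) = 0
C = -4 (C = -4 - 5*0*9 = -4 + 0*9 = -4 + 0 = -4)
I = 28
k(l) = 24 (k(l) = 28 - 4 = 24)
k(2212) - 992987 = 24 - 992987 = -992963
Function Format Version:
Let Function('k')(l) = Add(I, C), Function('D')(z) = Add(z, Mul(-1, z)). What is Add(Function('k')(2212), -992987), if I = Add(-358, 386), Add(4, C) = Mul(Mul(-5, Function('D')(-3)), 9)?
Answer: -992963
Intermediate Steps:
Function('D')(z) = 0
C = -4 (C = Add(-4, Mul(Mul(-5, 0), 9)) = Add(-4, Mul(0, 9)) = Add(-4, 0) = -4)
I = 28
Function('k')(l) = 24 (Function('k')(l) = Add(28, -4) = 24)
Add(Function('k')(2212), -992987) = Add(24, -992987) = -992963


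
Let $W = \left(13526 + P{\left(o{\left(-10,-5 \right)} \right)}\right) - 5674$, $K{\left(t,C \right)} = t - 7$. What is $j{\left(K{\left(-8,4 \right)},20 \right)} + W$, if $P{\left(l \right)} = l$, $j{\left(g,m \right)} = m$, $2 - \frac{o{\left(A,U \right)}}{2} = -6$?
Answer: $7888$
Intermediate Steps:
$o{\left(A,U \right)} = 16$ ($o{\left(A,U \right)} = 4 - -12 = 4 + 12 = 16$)
$K{\left(t,C \right)} = -7 + t$ ($K{\left(t,C \right)} = t - 7 = -7 + t$)
$W = 7868$ ($W = \left(13526 + 16\right) - 5674 = 13542 - 5674 = 7868$)
$j{\left(K{\left(-8,4 \right)},20 \right)} + W = 20 + 7868 = 7888$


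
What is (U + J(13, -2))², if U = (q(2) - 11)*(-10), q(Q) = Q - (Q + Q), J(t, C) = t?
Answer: 20449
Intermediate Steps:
q(Q) = -Q (q(Q) = Q - 2*Q = -Q)
U = 130 (U = (-1*2 - 11)*(-10) = (-2 - 11)*(-10) = -13*(-10) = 130)
(U + J(13, -2))² = (130 + 13)² = 143² = 20449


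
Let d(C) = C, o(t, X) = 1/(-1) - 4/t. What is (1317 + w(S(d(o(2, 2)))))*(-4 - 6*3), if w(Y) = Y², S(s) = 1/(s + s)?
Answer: -521543/18 ≈ -28975.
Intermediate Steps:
o(t, X) = -1 - 4/t (o(t, X) = 1*(-1) - 4/t = -1 - 4/t)
S(s) = 1/(2*s)
(1317 + w(S(d(o(2, 2)))))*(-4 - 6*3) = (1317 + (1/(2*(((-4 - 1*2)/2))))²)*(-4 - 6*3) = (1317 + (1/(2*(((-4 - 2)/2))))²)*(-4 - 18) = (1317 + (1/(2*(((½)*(-6)))))²)*(-22) = (1317 + ((½)/(-3))²)*(-22) = (1317 + ((½)*(-⅓))²)*(-22) = (1317 + (-⅙)²)*(-22) = (1317 + 1/36)*(-22) = (47413/36)*(-22) = -521543/18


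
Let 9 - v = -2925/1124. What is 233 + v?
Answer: 274933/1124 ≈ 244.60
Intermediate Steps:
v = 13041/1124 (v = 9 - (-2925)/1124 = 9 - 1*(-2925/1124) = 9 + 2925/1124 = 13041/1124 ≈ 11.602)
233 + v = 233 + 13041/1124 = 274933/1124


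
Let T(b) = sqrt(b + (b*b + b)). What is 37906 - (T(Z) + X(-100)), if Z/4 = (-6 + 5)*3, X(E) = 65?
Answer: 37841 - 2*sqrt(30) ≈ 37830.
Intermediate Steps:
Z = -12 (Z = 4*((-6 + 5)*3) = 4*(-1*3) = 4*(-3) = -12)
T(b) = sqrt(b**2 + 2*b) (T(b) = sqrt(b + (b**2 + b)) = sqrt(b + (b + b**2)) = sqrt(b**2 + 2*b))
37906 - (T(Z) + X(-100)) = 37906 - (sqrt(-12*(2 - 12)) + 65) = 37906 - (sqrt(-12*(-10)) + 65) = 37906 - (sqrt(120) + 65) = 37906 - (2*sqrt(30) + 65) = 37906 - (65 + 2*sqrt(30)) = 37906 + (-65 - 2*sqrt(30)) = 37841 - 2*sqrt(30)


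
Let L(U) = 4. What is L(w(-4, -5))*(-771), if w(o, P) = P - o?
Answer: -3084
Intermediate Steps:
L(w(-4, -5))*(-771) = 4*(-771) = -3084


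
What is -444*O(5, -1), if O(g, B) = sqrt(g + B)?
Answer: -888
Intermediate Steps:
O(g, B) = sqrt(B + g)
-444*O(5, -1) = -444*sqrt(-1 + 5) = -444*sqrt(4) = -444*2 = -888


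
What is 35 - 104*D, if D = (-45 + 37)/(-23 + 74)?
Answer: 2617/51 ≈ 51.314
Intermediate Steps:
D = -8/51 ≈ -0.15686
35 - 104*D = 35 - 104*(-8/51) = 35 + 832/51 = 2617/51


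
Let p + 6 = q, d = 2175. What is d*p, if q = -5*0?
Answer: -13050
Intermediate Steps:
q = 0
p = -6 (p = -6 + 0 = -6)
d*p = 2175*(-6) = -13050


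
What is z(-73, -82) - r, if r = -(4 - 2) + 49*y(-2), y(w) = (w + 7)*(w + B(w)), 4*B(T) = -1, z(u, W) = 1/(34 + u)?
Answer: 86303/156 ≈ 553.22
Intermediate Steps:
B(T) = -¼ (B(T) = (¼)*(-1) = -¼)
y(w) = (7 + w)*(-¼ + w) (y(w) = (w + 7)*(w - ¼) = (7 + w)*(-¼ + w))
r = -2213/4 (r = -(4 - 2) + 49*(-7/4 + (-2)² + (27/4)*(-2)) = -1*2 + 49*(-7/4 + 4 - 27/2) = -2 + 49*(-45/4) = -2 - 2205/4 = -2213/4 ≈ -553.25)
z(-73, -82) - r = 1/(34 - 73) - 1*(-2213/4) = 1/(-39) + 2213/4 = -1/39 + 2213/4 = 86303/156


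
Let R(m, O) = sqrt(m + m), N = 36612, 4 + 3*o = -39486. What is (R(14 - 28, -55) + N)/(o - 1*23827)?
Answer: -109836/110971 - 6*I*sqrt(7)/110971 ≈ -0.98977 - 0.00014305*I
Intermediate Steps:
o = -39490/3 (o = -4/3 + (1/3)*(-39486) = -4/3 - 13162 = -39490/3 ≈ -13163.)
R(m, O) = sqrt(2)*sqrt(m) (R(m, O) = sqrt(2*m) = sqrt(2)*sqrt(m))
(R(14 - 28, -55) + N)/(o - 1*23827) = (sqrt(2)*sqrt(14 - 28) + 36612)/(-39490/3 - 1*23827) = (sqrt(2)*sqrt(-14) + 36612)/(-39490/3 - 23827) = (sqrt(2)*(I*sqrt(14)) + 36612)/(-110971/3) = (2*I*sqrt(7) + 36612)*(-3/110971) = (36612 + 2*I*sqrt(7))*(-3/110971) = -109836/110971 - 6*I*sqrt(7)/110971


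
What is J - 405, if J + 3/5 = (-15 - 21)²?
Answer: 4452/5 ≈ 890.40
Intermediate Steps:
J = 6477/5 (J = -⅗ + (-15 - 21)² = -⅗ + (-36)² = -⅗ + 1296 = 6477/5 ≈ 1295.4)
J - 405 = 6477/5 - 405 = 4452/5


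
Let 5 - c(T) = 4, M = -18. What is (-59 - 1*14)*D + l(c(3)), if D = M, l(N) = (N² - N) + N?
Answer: 1315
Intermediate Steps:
c(T) = 1 (c(T) = 5 - 1*4 = 5 - 4 = 1)
l(N) = N²
D = -18
(-59 - 1*14)*D + l(c(3)) = (-59 - 1*14)*(-18) + 1² = (-59 - 14)*(-18) + 1 = -73*(-18) + 1 = 1314 + 1 = 1315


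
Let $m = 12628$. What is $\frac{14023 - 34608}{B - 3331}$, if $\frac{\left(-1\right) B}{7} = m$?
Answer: $\frac{20585}{91727} \approx 0.22442$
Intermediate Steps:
$B = -88396$ ($B = \left(-7\right) 12628 = -88396$)
$\frac{14023 - 34608}{B - 3331} = \frac{14023 - 34608}{-88396 - 3331} = - \frac{20585}{-91727} = \left(-20585\right) \left(- \frac{1}{91727}\right) = \frac{20585}{91727}$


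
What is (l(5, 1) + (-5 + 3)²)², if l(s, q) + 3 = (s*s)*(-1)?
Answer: 576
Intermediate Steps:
l(s, q) = -3 - s² (l(s, q) = -3 + (s*s)*(-1) = -3 + s²*(-1) = -3 - s²)
(l(5, 1) + (-5 + 3)²)² = ((-3 - 1*5²) + (-5 + 3)²)² = ((-3 - 1*25) + (-2)²)² = ((-3 - 25) + 4)² = (-28 + 4)² = (-24)² = 576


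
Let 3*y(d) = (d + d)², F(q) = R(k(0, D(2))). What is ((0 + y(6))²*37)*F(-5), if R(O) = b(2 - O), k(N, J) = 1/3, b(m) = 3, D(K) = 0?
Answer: 255744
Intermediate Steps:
k(N, J) = ⅓
R(O) = 3
F(q) = 3
y(d) = 4*d²/3 (y(d) = (d + d)²/3 = (2*d)²/3 = (4*d²)/3 = 4*d²/3)
((0 + y(6))²*37)*F(-5) = ((0 + (4/3)*6²)²*37)*3 = ((0 + (4/3)*36)²*37)*3 = ((0 + 48)²*37)*3 = (48²*37)*3 = (2304*37)*3 = 85248*3 = 255744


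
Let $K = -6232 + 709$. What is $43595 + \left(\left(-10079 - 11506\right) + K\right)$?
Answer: $16487$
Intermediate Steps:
$K = -5523$
$43595 + \left(\left(-10079 - 11506\right) + K\right) = 43595 - 27108 = 16487$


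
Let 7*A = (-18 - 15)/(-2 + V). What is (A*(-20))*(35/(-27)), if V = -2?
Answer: 275/9 ≈ 30.556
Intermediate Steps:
A = 33/28 (A = ((-18 - 15)/(-2 - 2))/7 = (-33/(-4))/7 = (-33*(-¼))/7 = (⅐)*(33/4) = 33/28 ≈ 1.1786)
(A*(-20))*(35/(-27)) = ((33/28)*(-20))*(35/(-27)) = -825*(-1)/27 = -165/7*(-35/27) = 275/9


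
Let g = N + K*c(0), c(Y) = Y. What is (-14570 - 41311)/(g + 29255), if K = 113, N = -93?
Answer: -7983/4166 ≈ -1.9162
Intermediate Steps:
g = -93 (g = -93 + 113*0 = -93 + 0 = -93)
(-14570 - 41311)/(g + 29255) = (-14570 - 41311)/(-93 + 29255) = -55881/29162 = -55881*1/29162 = -7983/4166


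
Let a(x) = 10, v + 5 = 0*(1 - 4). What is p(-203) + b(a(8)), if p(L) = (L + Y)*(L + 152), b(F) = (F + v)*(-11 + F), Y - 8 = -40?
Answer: 11980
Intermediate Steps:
Y = -32 (Y = 8 - 40 = -32)
v = -5 (v = -5 + 0*(1 - 4) = -5 + 0*(-3) = -5 + 0 = -5)
b(F) = (-11 + F)*(-5 + F) (b(F) = (F - 5)*(-11 + F) = (-5 + F)*(-11 + F) = (-11 + F)*(-5 + F))
p(L) = (-32 + L)*(152 + L) (p(L) = (L - 32)*(L + 152) = (-32 + L)*(152 + L))
p(-203) + b(a(8)) = (-4864 + (-203)² + 120*(-203)) + (55 + 10² - 16*10) = (-4864 + 41209 - 24360) + (55 + 100 - 160) = 11985 - 5 = 11980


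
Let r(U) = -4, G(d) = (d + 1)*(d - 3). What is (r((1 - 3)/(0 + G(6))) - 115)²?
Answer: 14161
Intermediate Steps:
G(d) = (1 + d)*(-3 + d)
(r((1 - 3)/(0 + G(6))) - 115)² = (-4 - 115)² = (-119)² = 14161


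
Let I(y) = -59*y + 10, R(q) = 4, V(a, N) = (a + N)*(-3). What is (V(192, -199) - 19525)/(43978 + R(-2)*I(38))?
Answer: -9752/17525 ≈ -0.55646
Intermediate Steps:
V(a, N) = -3*N - 3*a (V(a, N) = (N + a)*(-3) = -3*N - 3*a)
I(y) = 10 - 59*y
(V(192, -199) - 19525)/(43978 + R(-2)*I(38)) = ((-3*(-199) - 3*192) - 19525)/(43978 + 4*(10 - 59*38)) = ((597 - 576) - 19525)/(43978 + 4*(10 - 2242)) = (21 - 19525)/(43978 + 4*(-2232)) = -19504/(43978 - 8928) = -19504/35050 = -19504*1/35050 = -9752/17525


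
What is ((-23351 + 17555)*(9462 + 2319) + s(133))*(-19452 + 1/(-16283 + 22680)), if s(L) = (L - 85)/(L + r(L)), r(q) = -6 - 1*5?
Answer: 518299719044750916/390217 ≈ 1.3282e+12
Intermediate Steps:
r(q) = -11 (r(q) = -6 - 5 = -11)
s(L) = (-85 + L)/(-11 + L) (s(L) = (L - 85)/(L - 11) = (-85 + L)/(-11 + L))
((-23351 + 17555)*(9462 + 2319) + s(133))*(-19452 + 1/(-16283 + 22680)) = ((-23351 + 17555)*(9462 + 2319) + (-85 + 133)/(-11 + 133))*(-19452 + 1/(-16283 + 22680)) = (-5796*11781 + 48/122)*(-19452 + 1/6397) = (-68282676 + (1/122)*48)*(-19452 + 1/6397) = (-68282676 + 24/61)*(-124434443/6397) = -4165243212/61*(-124434443/6397) = 518299719044750916/390217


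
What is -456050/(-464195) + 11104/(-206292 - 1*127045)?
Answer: 29372783514/30946673743 ≈ 0.94914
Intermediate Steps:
-456050/(-464195) + 11104/(-206292 - 1*127045) = -456050*(-1/464195) + 11104/(-206292 - 127045) = 91210/92839 + 11104/(-333337) = 91210/92839 + 11104*(-1/333337) = 91210/92839 - 11104/333337 = 29372783514/30946673743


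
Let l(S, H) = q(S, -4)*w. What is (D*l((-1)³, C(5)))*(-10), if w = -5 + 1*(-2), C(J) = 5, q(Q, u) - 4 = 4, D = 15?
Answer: 8400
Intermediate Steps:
q(Q, u) = 8 (q(Q, u) = 4 + 4 = 8)
w = -7 (w = -5 - 2 = -7)
l(S, H) = -56 (l(S, H) = 8*(-7) = -56)
(D*l((-1)³, C(5)))*(-10) = (15*(-56))*(-10) = -840*(-10) = 8400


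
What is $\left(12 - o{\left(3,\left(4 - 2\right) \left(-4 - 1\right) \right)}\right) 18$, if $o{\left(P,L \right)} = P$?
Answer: $162$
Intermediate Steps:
$\left(12 - o{\left(3,\left(4 - 2\right) \left(-4 - 1\right) \right)}\right) 18 = \left(12 - 3\right) 18 = 9 \cdot 18 = 162$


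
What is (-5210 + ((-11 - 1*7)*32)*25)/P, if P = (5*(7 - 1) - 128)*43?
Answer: 9805/2107 ≈ 4.6535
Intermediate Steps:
P = -4214 (P = (5*6 - 128)*43 = (30 - 128)*43 = -98*43 = -4214)
(-5210 + ((-11 - 1*7)*32)*25)/P = (-5210 + ((-11 - 1*7)*32)*25)/(-4214) = (-5210 + ((-11 - 7)*32)*25)*(-1/4214) = (-5210 - 18*32*25)*(-1/4214) = (-5210 - 576*25)*(-1/4214) = (-5210 - 14400)*(-1/4214) = -19610*(-1/4214) = 9805/2107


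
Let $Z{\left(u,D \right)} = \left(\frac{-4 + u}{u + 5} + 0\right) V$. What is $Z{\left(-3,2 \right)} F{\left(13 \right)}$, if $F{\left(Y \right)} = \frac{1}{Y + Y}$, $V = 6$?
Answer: $- \frac{21}{26} \approx -0.80769$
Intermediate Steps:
$F{\left(Y \right)} = \frac{1}{2 Y}$
$Z{\left(u,D \right)} = \frac{6 \left(-4 + u\right)}{5 + u}$ ($Z{\left(u,D \right)} = \left(\frac{-4 + u}{u + 5} + 0\right) 6 = \left(\frac{-4 + u}{5 + u} + 0\right) 6 = \frac{-4 + u}{5 + u} 6 = \frac{6 \left(-4 + u\right)}{5 + u}$)
$Z{\left(-3,2 \right)} F{\left(13 \right)} = \frac{6 \left(-4 - 3\right)}{5 - 3} \frac{1}{2 \cdot 13} = 6 \cdot \frac{1}{2} \left(-7\right) \frac{1}{2} \cdot \frac{1}{13} = 6 \cdot \frac{1}{2} \left(-7\right) \frac{1}{26} = \left(-21\right) \frac{1}{26} = - \frac{21}{26}$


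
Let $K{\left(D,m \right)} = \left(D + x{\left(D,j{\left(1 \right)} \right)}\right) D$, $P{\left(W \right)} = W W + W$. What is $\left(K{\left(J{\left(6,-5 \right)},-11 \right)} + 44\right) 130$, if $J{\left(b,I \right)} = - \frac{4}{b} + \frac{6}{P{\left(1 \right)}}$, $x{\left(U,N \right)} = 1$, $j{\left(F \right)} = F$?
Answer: $\frac{60580}{9} \approx 6731.1$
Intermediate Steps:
$P{\left(W \right)} = W + W^{2}$ ($P{\left(W \right)} = W^{2} + W = W + W^{2}$)
$J{\left(b,I \right)} = 3 - \frac{4}{b}$ ($J{\left(b,I \right)} = - \frac{4}{b} + \frac{6}{1 \left(1 + 1\right)} = - \frac{4}{b} + \frac{6}{1 \cdot 2} = - \frac{4}{b} + \frac{6}{2} = - \frac{4}{b} + 6 \cdot \frac{1}{2} = - \frac{4}{b} + 3 = 3 - \frac{4}{b}$)
$K{\left(D,m \right)} = D \left(1 + D\right)$ ($K{\left(D,m \right)} = \left(D + 1\right) D = \left(1 + D\right) D = D \left(1 + D\right)$)
$\left(K{\left(J{\left(6,-5 \right)},-11 \right)} + 44\right) 130 = \left(\left(3 - \frac{4}{6}\right) \left(1 + \left(3 - \frac{4}{6}\right)\right) + 44\right) 130 = \left(\left(3 - \frac{2}{3}\right) \left(1 + \left(3 - \frac{2}{3}\right)\right) + 44\right) 130 = \left(\frac{7 \left(1 + \frac{7}{3}\right)}{3} + 44\right) 130 = \left(\frac{7}{3} \cdot \frac{10}{3} + 44\right) 130 = \left(\frac{70}{9} + 44\right) 130 = \frac{466}{9} \cdot 130 = \frac{60580}{9}$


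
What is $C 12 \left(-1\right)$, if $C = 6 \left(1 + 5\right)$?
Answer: $-432$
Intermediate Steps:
$C = 36$ ($C = 6 \cdot 6 = 36$)
$C 12 \left(-1\right) = 36 \cdot 12 \left(-1\right) = 432 \left(-1\right) = -432$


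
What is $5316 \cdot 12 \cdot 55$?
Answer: $3508560$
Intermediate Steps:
$5316 \cdot 12 \cdot 55 = 5316 \cdot 660 = 3508560$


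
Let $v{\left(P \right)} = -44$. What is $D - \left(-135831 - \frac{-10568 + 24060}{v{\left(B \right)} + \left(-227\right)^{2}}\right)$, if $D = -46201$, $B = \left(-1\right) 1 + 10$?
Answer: $\frac{4614614042}{51485} \approx 89630.0$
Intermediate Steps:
$B = 9$ ($B = -1 + 10 = 9$)
$D - \left(-135831 - \frac{-10568 + 24060}{v{\left(B \right)} + \left(-227\right)^{2}}\right) = -46201 - \left(-135831 - \frac{-10568 + 24060}{-44 + \left(-227\right)^{2}}\right) = -46201 - \left(-135831 - \frac{13492}{-44 + 51529}\right) = -46201 - \left(-135831 - \frac{13492}{51485}\right) = -46201 - - \frac{6993272527}{51485} = -46201 + \frac{6993272527}{51485} = \frac{4614614042}{51485}$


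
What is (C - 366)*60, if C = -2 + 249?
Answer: -7140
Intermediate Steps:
C = 247
(C - 366)*60 = (247 - 366)*60 = -119*60 = -7140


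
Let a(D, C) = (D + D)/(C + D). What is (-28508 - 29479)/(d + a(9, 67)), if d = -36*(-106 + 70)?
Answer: -244834/5473 ≈ -44.735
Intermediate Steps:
a(D, C) = 2*D/(C + D) (a(D, C) = (2*D)/(C + D) = 2*D/(C + D))
d = 1296 (d = -36*(-36) = 1296)
(-28508 - 29479)/(d + a(9, 67)) = (-28508 - 29479)/(1296 + 2*9/(67 + 9)) = -57987/(1296 + 2*9/76) = -57987/(1296 + 2*9*(1/76)) = -57987/(1296 + 9/38) = -57987/49257/38 = -57987*38/49257 = -244834/5473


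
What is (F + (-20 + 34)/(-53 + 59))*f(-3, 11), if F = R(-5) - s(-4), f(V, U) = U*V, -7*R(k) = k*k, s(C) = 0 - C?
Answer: 1210/7 ≈ 172.86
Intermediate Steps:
s(C) = -C
R(k) = -k**2/7 (R(k) = -k*k/7 = -k**2/7)
F = -53/7 (F = -1/7*(-5)**2 - (-1)*(-4) = -1/7*25 - 1*4 = -25/7 - 4 = -53/7 ≈ -7.5714)
(F + (-20 + 34)/(-53 + 59))*f(-3, 11) = (-53/7 + (-20 + 34)/(-53 + 59))*(11*(-3)) = (-53/7 + 14/6)*(-33) = (-53/7 + 14*(1/6))*(-33) = (-53/7 + 7/3)*(-33) = -110/21*(-33) = 1210/7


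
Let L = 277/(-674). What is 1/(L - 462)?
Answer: -674/311665 ≈ -0.0021626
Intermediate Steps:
L = -277/674 (L = 277*(-1/674) = -277/674 ≈ -0.41098)
1/(L - 462) = 1/(-277/674 - 462) = 1/(-311665/674) = -674/311665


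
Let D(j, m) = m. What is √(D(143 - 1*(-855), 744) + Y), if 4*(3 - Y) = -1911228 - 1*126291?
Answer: 21*√4627/2 ≈ 714.23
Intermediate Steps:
Y = 2037531/4 (Y = 3 - (-1911228 - 1*126291)/4 = 3 - (-1911228 - 126291)/4 = 3 - ¼*(-2037519) = 3 + 2037519/4 = 2037531/4 ≈ 5.0938e+5)
√(D(143 - 1*(-855), 744) + Y) = √(744 + 2037531/4) = √(2040507/4) = 21*√4627/2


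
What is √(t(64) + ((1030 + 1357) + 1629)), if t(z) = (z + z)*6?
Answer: 4*√299 ≈ 69.167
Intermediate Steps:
t(z) = 12*z (t(z) = (2*z)*6 = 12*z)
√(t(64) + ((1030 + 1357) + 1629)) = √(12*64 + ((1030 + 1357) + 1629)) = √(768 + (2387 + 1629)) = √(768 + 4016) = √4784 = 4*√299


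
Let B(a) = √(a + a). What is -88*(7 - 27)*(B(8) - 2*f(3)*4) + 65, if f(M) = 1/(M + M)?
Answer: 14275/3 ≈ 4758.3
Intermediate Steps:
f(M) = 1/(2*M)
B(a) = √2*√a (B(a) = √(2*a) = √2*√a)
-88*(7 - 27)*(B(8) - 2*f(3)*4) + 65 = -88*(7 - 27)*(√2*√8 - 1/3*4) + 65 = -(-1760)*(√2*(2*√2) - 1/3*4) + 65 = -(-1760)*(4 - 2*⅙*4) + 65 = -(-1760)*(4 - ⅓*4) + 65 = -(-1760)*(4 - 4/3) + 65 = -(-1760)*8/3 + 65 = -88*(-160/3) + 65 = 14080/3 + 65 = 14275/3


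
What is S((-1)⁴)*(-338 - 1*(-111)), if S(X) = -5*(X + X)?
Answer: 2270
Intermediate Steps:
S(X) = -10*X
S((-1)⁴)*(-338 - 1*(-111)) = (-10*(-1)⁴)*(-338 - 1*(-111)) = (-10*1)*(-338 + 111) = -10*(-227) = 2270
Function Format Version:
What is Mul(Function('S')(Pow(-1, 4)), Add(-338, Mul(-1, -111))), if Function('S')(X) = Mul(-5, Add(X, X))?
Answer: 2270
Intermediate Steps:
Function('S')(X) = Mul(-10, X) (Function('S')(X) = Mul(-5, Mul(2, X)) = Mul(-10, X))
Mul(Function('S')(Pow(-1, 4)), Add(-338, Mul(-1, -111))) = Mul(Mul(-10, Pow(-1, 4)), Add(-338, Mul(-1, -111))) = Mul(Mul(-10, 1), Add(-338, 111)) = Mul(-10, -227) = 2270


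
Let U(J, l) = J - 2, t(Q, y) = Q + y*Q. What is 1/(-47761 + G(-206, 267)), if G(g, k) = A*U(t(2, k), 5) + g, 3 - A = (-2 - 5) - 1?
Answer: -1/42093 ≈ -2.3757e-5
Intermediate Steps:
t(Q, y) = Q + Q*y
U(J, l) = -2 + J
A = 11 (A = 3 - ((-2 - 5) - 1) = 3 - (-7 - 1) = 3 - 1*(-8) = 3 + 8 = 11)
G(g, k) = g + 22*k (G(g, k) = 11*(-2 + 2*(1 + k)) + g = 11*(-2 + (2 + 2*k)) + g = 11*(2*k) + g = 22*k + g = g + 22*k)
1/(-47761 + G(-206, 267)) = 1/(-47761 + (-206 + 22*267)) = 1/(-47761 + (-206 + 5874)) = 1/(-47761 + 5668) = 1/(-42093) = -1/42093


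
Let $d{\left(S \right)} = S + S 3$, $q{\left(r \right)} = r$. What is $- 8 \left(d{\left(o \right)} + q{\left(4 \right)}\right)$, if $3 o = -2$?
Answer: $- \frac{32}{3} \approx -10.667$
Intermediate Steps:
$o = - \frac{2}{3}$ ($o = \frac{1}{3} \left(-2\right) = - \frac{2}{3} \approx -0.66667$)
$d{\left(S \right)} = 4 S$ ($d{\left(S \right)} = S + 3 S = 4 S$)
$- 8 \left(d{\left(o \right)} + q{\left(4 \right)}\right) = - 8 \left(4 \left(- \frac{2}{3}\right) + 4\right) = - 8 \left(- \frac{8}{3} + 4\right) = \left(-8\right) \frac{4}{3} = - \frac{32}{3}$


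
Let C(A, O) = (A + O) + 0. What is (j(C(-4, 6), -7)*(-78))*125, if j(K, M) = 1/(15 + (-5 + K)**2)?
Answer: -1625/4 ≈ -406.25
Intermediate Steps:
C(A, O) = A + O
(j(C(-4, 6), -7)*(-78))*125 = (-78/(15 + (-5 + (-4 + 6))**2))*125 = (-78/(15 + (-5 + 2)**2))*125 = (-78/(15 + (-3)**2))*125 = (-78/(15 + 9))*125 = (-78/24)*125 = ((1/24)*(-78))*125 = -13/4*125 = -1625/4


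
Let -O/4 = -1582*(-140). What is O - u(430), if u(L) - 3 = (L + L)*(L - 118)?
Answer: -1154243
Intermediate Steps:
O = -885920 (O = -(-6328)*(-140) = -4*221480 = -885920)
u(L) = 3 + 2*L*(-118 + L) (u(L) = 3 + (L + L)*(L - 118) = 3 + (2*L)*(-118 + L) = 3 + 2*L*(-118 + L))
O - u(430) = -885920 - (3 - 236*430 + 2*430²) = -885920 - (3 - 101480 + 2*184900) = -885920 - (3 - 101480 + 369800) = -885920 - 1*268323 = -885920 - 268323 = -1154243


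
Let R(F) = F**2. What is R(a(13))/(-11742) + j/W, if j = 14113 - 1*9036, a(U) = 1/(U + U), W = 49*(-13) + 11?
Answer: -20149577605/2484466296 ≈ -8.1102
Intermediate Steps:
W = -626 (W = -637 + 11 = -626)
a(U) = 1/(2*U)
j = 5077 (j = 14113 - 9036 = 5077)
R(a(13))/(-11742) + j/W = ((1/2)/13)**2/(-11742) + 5077/(-626) = ((1/2)*(1/13))**2*(-1/11742) + 5077*(-1/626) = (1/26)**2*(-1/11742) - 5077/626 = (1/676)*(-1/11742) - 5077/626 = -1/7937592 - 5077/626 = -20149577605/2484466296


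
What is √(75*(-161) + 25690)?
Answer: √13615 ≈ 116.68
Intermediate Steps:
√(75*(-161) + 25690) = √(-12075 + 25690) = √13615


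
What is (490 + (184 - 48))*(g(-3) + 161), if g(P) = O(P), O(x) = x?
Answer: 98908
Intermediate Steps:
g(P) = P
(490 + (184 - 48))*(g(-3) + 161) = (490 + (184 - 48))*(-3 + 161) = (490 + 136)*158 = 626*158 = 98908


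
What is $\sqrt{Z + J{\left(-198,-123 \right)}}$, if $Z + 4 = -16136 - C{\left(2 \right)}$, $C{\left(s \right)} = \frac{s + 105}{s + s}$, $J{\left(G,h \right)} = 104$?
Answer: $\frac{33 i \sqrt{59}}{2} \approx 126.74 i$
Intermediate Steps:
$C{\left(s \right)} = \frac{105 + s}{2 s}$
$Z = - \frac{64667}{4}$ ($Z = -4 - \left(16136 + \frac{105 + 2}{2 \cdot 2}\right) = -4 - \left(16136 + \frac{1}{2} \cdot \frac{1}{2} \cdot 107\right) = -4 - \frac{64651}{4} = - \frac{64667}{4} \approx -16167.0$)
$\sqrt{Z + J{\left(-198,-123 \right)}} = \sqrt{- \frac{64667}{4} + 104} = \sqrt{- \frac{64251}{4}} = \frac{33 i \sqrt{59}}{2}$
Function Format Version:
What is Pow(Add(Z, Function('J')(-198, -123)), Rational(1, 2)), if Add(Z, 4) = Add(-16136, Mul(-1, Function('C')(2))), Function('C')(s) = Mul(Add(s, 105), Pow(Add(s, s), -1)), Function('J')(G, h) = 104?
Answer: Mul(Rational(33, 2), I, Pow(59, Rational(1, 2))) ≈ Mul(126.74, I)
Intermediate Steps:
Function('C')(s) = Mul(Rational(1, 2), Pow(s, -1), Add(105, s)) (Function('C')(s) = Mul(Add(105, s), Pow(Mul(2, s), -1)) = Mul(Add(105, s), Mul(Rational(1, 2), Pow(s, -1))) = Mul(Rational(1, 2), Pow(s, -1), Add(105, s)))
Z = Rational(-64667, 4) (Z = Add(-4, Add(-16136, Mul(-1, Mul(Rational(1, 2), Pow(2, -1), Add(105, 2))))) = Add(-4, Add(-16136, Mul(-1, Mul(Rational(1, 2), Rational(1, 2), 107)))) = Add(-4, Add(-16136, Mul(-1, Rational(107, 4)))) = Add(-4, Add(-16136, Rational(-107, 4))) = Add(-4, Rational(-64651, 4)) = Rational(-64667, 4) ≈ -16167.)
Pow(Add(Z, Function('J')(-198, -123)), Rational(1, 2)) = Pow(Add(Rational(-64667, 4), 104), Rational(1, 2)) = Pow(Rational(-64251, 4), Rational(1, 2)) = Mul(Rational(33, 2), I, Pow(59, Rational(1, 2)))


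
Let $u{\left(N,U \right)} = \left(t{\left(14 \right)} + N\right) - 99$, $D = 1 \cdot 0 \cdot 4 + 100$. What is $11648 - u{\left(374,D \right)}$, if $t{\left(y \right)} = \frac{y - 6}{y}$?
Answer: $\frac{79607}{7} \approx 11372.0$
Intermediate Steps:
$t{\left(y \right)} = \frac{-6 + y}{y}$ ($t{\left(y \right)} = \frac{y - 6}{y} = \frac{-6 + y}{y}$)
$D = 100$ ($D = 0 \cdot 4 + 100 = 0 + 100 = 100$)
$u{\left(N,U \right)} = - \frac{689}{7} + N$ ($u{\left(N,U \right)} = \left(\frac{-6 + 14}{14} + N\right) - 99 = \left(\frac{1}{14} \cdot 8 + N\right) - 99 = \left(\frac{4}{7} + N\right) - 99 = - \frac{689}{7} + N$)
$11648 - u{\left(374,D \right)} = 11648 - \left(- \frac{689}{7} + 374\right) = 11648 - \frac{1929}{7} = \frac{79607}{7}$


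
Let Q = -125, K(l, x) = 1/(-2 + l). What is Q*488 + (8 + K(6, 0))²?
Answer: -974911/16 ≈ -60932.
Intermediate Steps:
Q*488 + (8 + K(6, 0))² = -125*488 + (8 + 1/(-2 + 6))² = -61000 + (8 + 1/4)² = -61000 + (8 + ¼)² = -61000 + (33/4)² = -61000 + 1089/16 = -974911/16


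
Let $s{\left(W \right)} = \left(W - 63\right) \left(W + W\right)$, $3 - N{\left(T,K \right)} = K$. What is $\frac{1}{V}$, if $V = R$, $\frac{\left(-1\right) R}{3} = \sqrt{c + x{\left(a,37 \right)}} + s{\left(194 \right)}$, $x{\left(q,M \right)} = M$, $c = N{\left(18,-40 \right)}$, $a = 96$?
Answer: $- \frac{12707}{1937614128} + \frac{\sqrt{5}}{1937614128} \approx -6.5569 \cdot 10^{-6}$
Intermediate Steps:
$N{\left(T,K \right)} = 3 - K$
$c = 43$ ($c = 3 - -40 = 3 + 40 = 43$)
$s{\left(W \right)} = 2 W \left(-63 + W\right)$ ($s{\left(W \right)} = \left(-63 + W\right) 2 W = 2 W \left(-63 + W\right)$)
$R = -152484 - 12 \sqrt{5}$ ($R = - 3 \left(\sqrt{43 + 37} + 2 \cdot 194 \left(-63 + 194\right)\right) = - 3 \left(\sqrt{80} + 2 \cdot 194 \cdot 131\right) = - 3 \left(4 \sqrt{5} + 50828\right) = - 3 \left(50828 + 4 \sqrt{5}\right) = -152484 - 12 \sqrt{5} \approx -1.5251 \cdot 10^{5}$)
$V = -152484 - 12 \sqrt{5} \approx -1.5251 \cdot 10^{5}$
$\frac{1}{V} = \frac{1}{-152484 - 12 \sqrt{5}}$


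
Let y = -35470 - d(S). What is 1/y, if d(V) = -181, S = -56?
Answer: -1/35289 ≈ -2.8337e-5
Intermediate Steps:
y = -35289 (y = -35470 - 1*(-181) = -35470 + 181 = -35289)
1/y = 1/(-35289) = -1/35289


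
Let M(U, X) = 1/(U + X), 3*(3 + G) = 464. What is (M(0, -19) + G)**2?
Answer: 74684164/3249 ≈ 22987.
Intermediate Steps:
G = 455/3 (G = -3 + (1/3)*464 = -3 + 464/3 = 455/3 ≈ 151.67)
(M(0, -19) + G)**2 = (1/(0 - 19) + 455/3)**2 = (1/(-19) + 455/3)**2 = (-1/19 + 455/3)**2 = (8642/57)**2 = 74684164/3249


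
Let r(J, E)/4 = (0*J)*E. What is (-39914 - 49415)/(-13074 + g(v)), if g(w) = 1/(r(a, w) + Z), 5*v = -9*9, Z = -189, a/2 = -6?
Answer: 16883181/2470987 ≈ 6.8326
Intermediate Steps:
a = -12 (a = 2*(-6) = -12)
r(J, E) = 0 (r(J, E) = 4*((0*J)*E) = 4*(0*E) = 4*0 = 0)
v = -81/5 (v = (-9*9)/5 = (1/5)*(-81) = -81/5 ≈ -16.200)
g(w) = -1/189 (g(w) = 1/(0 - 189) = 1/(-189) = -1/189)
(-39914 - 49415)/(-13074 + g(v)) = (-39914 - 49415)/(-13074 - 1/189) = -89329/(-2470987/189) = -89329*(-189/2470987) = 16883181/2470987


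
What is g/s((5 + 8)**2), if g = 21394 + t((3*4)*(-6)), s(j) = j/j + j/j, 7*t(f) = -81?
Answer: 149677/14 ≈ 10691.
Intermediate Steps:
t(f) = -81/7 (t(f) = (1/7)*(-81) = -81/7)
s(j) = 2 (s(j) = 1 + 1 = 2)
g = 149677/7 (g = 21394 - 81/7 = 149677/7 ≈ 21382.)
g/s((5 + 8)**2) = (149677/7)/2 = (149677/7)*(1/2) = 149677/14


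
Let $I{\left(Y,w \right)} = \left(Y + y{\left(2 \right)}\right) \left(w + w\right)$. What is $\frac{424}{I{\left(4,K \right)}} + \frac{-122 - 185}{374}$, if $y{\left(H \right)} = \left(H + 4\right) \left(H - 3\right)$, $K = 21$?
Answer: $- \frac{46091}{7854} \approx -5.8685$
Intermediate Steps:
$y{\left(H \right)} = \left(-3 + H\right) \left(4 + H\right)$ ($y{\left(H \right)} = \left(4 + H\right) \left(-3 + H\right) = \left(-3 + H\right) \left(4 + H\right)$)
$I{\left(Y,w \right)} = 2 w \left(-6 + Y\right)$ ($I{\left(Y,w \right)} = \left(Y + \left(-12 + 2 + 2^{2}\right)\right) \left(w + w\right) = \left(Y + \left(-12 + 2 + 4\right)\right) 2 w = \left(Y - 6\right) 2 w = \left(-6 + Y\right) 2 w = 2 w \left(-6 + Y\right)$)
$\frac{424}{I{\left(4,K \right)}} + \frac{-122 - 185}{374} = \frac{424}{2 \cdot 21 \left(-6 + 4\right)} + \frac{-122 - 185}{374} = \frac{424}{2 \cdot 21 \left(-2\right)} - \frac{307}{374} = \frac{424}{-84} - \frac{307}{374} = 424 \left(- \frac{1}{84}\right) - \frac{307}{374} = - \frac{106}{21} - \frac{307}{374} = - \frac{46091}{7854}$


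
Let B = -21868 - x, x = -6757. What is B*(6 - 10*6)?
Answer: 815994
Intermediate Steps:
B = -15111 (B = -21868 - 1*(-6757) = -21868 + 6757 = -15111)
B*(6 - 10*6) = -15111*(6 - 10*6) = -15111*(6 - 5*12) = -15111*(6 - 60) = -15111*(-54) = 815994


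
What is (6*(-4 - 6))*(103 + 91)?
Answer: -11640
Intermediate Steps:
(6*(-4 - 6))*(103 + 91) = (6*(-10))*194 = -60*194 = -11640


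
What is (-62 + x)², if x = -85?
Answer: 21609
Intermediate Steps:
(-62 + x)² = (-62 - 85)² = (-147)² = 21609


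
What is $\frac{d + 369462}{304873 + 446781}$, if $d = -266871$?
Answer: $\frac{102591}{751654} \approx 0.13649$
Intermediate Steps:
$\frac{d + 369462}{304873 + 446781} = \frac{-266871 + 369462}{304873 + 446781} = \frac{102591}{751654}$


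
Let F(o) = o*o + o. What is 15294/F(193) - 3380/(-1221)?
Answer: 72613967/22858341 ≈ 3.1767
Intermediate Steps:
F(o) = o + o² (F(o) = o² + o = o + o²)
15294/F(193) - 3380/(-1221) = 15294/((193*(1 + 193))) - 3380/(-1221) = 15294/((193*194)) - 3380*(-1/1221) = 15294/37442 + 3380/1221 = 15294*(1/37442) + 3380/1221 = 7647/18721 + 3380/1221 = 72613967/22858341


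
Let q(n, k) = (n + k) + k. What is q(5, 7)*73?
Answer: 1387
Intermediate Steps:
q(n, k) = n + 2*k (q(n, k) = (k + n) + k = n + 2*k)
q(5, 7)*73 = (5 + 2*7)*73 = (5 + 14)*73 = 19*73 = 1387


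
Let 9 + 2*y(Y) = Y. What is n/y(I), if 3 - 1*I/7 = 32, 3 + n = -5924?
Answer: 5927/106 ≈ 55.915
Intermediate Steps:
n = -5927 (n = -3 - 5924 = -5927)
I = -203 (I = 21 - 7*32 = 21 - 224 = -203)
y(Y) = -9/2 + Y/2
n/y(I) = -5927/(-9/2 + (½)*(-203)) = -5927/(-9/2 - 203/2) = -5927/(-106) = -5927*(-1/106) = 5927/106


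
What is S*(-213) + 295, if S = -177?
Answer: 37996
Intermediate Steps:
S*(-213) + 295 = -177*(-213) + 295 = 37701 + 295 = 37996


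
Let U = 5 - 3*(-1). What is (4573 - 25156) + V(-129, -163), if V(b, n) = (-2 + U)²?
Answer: -20547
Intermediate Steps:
U = 8 (U = 5 + 3 = 8)
V(b, n) = 36 (V(b, n) = (-2 + 8)² = 6² = 36)
(4573 - 25156) + V(-129, -163) = (4573 - 25156) + 36 = -20583 + 36 = -20547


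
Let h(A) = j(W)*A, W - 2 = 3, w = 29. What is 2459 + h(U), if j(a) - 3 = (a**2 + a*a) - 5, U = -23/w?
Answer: 70207/29 ≈ 2420.9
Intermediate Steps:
U = -23/29 ≈ -0.79310
W = 5 (W = 2 + 3 = 5)
j(a) = -2 + 2*a**2 (j(a) = 3 + ((a**2 + a*a) - 5) = 3 + ((a**2 + a**2) - 5) = 3 + (2*a**2 - 5) = 3 + (-5 + 2*a**2) = -2 + 2*a**2)
h(A) = 48*A (h(A) = (-2 + 2*5**2)*A = (-2 + 2*25)*A = (-2 + 50)*A = 48*A)
2459 + h(U) = 2459 + 48*(-23/29) = 2459 - 1104/29 = 70207/29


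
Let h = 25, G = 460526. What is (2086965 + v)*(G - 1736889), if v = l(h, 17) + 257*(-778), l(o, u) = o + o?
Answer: -2408585050047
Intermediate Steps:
l(o, u) = 2*o
v = -199896 (v = 2*25 + 257*(-778) = 50 - 199946 = -199896)
(2086965 + v)*(G - 1736889) = (2086965 - 199896)*(460526 - 1736889) = 1887069*(-1276363) = -2408585050047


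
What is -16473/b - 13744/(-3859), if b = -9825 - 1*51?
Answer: 66435017/12703828 ≈ 5.2295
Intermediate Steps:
b = -9876 (b = -9825 - 51 = -9876)
-16473/b - 13744/(-3859) = -16473/(-9876) - 13744/(-3859) = -16473*(-1/9876) - 13744*(-1/3859) = 5491/3292 + 13744/3859 = 66435017/12703828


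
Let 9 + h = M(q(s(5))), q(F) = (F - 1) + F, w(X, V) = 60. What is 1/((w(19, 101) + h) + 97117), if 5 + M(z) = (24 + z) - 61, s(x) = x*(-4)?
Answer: 1/97085 ≈ 1.0300e-5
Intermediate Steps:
s(x) = -4*x
q(F) = -1 + 2*F (q(F) = (-1 + F) + F = -1 + 2*F)
M(z) = -42 + z (M(z) = -5 + ((24 + z) - 61) = -5 + (-37 + z) = -42 + z)
h = -92 (h = -9 + (-42 + (-1 + 2*(-4*5))) = -9 + (-42 + (-1 + 2*(-20))) = -9 + (-42 + (-1 - 40)) = -9 + (-42 - 41) = -9 - 83 = -92)
1/((w(19, 101) + h) + 97117) = 1/((60 - 92) + 97117) = 1/(-32 + 97117) = 1/97085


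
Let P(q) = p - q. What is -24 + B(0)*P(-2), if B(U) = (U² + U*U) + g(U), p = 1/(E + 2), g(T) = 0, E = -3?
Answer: -24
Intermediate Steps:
p = -1 (p = 1/(-3 + 2) = 1/(-1) = -1)
P(q) = -1 - q
B(U) = 2*U² (B(U) = (U² + U*U) + 0 = (U² + U²) + 0 = 2*U² + 0 = 2*U²)
-24 + B(0)*P(-2) = -24 + (2*0²)*(-1 - 1*(-2)) = -24 + (2*0)*(-1 + 2) = -24 + 0*1 = -24 + 0 = -24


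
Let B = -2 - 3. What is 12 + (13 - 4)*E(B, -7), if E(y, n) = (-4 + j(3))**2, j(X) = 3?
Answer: 21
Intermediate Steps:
B = -5
E(y, n) = 1 (E(y, n) = (-4 + 3)**2 = (-1)**2 = 1)
12 + (13 - 4)*E(B, -7) = 12 + (13 - 4)*1 = 12 + 9*1 = 12 + 9 = 21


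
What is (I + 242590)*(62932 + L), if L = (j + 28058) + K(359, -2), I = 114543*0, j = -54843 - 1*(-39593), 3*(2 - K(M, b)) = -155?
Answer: 55160356790/3 ≈ 1.8387e+10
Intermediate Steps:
K(M, b) = 161/3 (K(M, b) = 2 - 1/3*(-155) = 2 + 155/3 = 161/3)
j = -15250 (j = -54843 + 39593 = -15250)
I = 0
L = 38585/3 (L = (-15250 + 28058) + 161/3 = 12808 + 161/3 = 38585/3 ≈ 12862.)
(I + 242590)*(62932 + L) = (0 + 242590)*(62932 + 38585/3) = 242590*(227381/3) = 55160356790/3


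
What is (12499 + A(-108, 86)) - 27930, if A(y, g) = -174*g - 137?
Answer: -30532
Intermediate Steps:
A(y, g) = -137 - 174*g
(12499 + A(-108, 86)) - 27930 = (12499 + (-137 - 174*86)) - 27930 = (12499 + (-137 - 14964)) - 27930 = (12499 - 15101) - 27930 = -2602 - 27930 = -30532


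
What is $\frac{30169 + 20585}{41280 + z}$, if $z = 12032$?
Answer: $\frac{25377}{26656} \approx 0.95202$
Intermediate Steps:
$\frac{30169 + 20585}{41280 + z} = \frac{30169 + 20585}{41280 + 12032} = \frac{50754}{53312} = 50754 \cdot \frac{1}{53312} = \frac{25377}{26656}$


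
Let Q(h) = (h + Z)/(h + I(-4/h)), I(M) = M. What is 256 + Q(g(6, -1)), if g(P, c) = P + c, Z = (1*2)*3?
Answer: 5431/21 ≈ 258.62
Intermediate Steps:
Z = 6 (Z = 2*3 = 6)
Q(h) = (6 + h)/(h - 4/h) (Q(h) = (h + 6)/(h - 4/h) = (6 + h)/(h - 4/h))
256 + Q(g(6, -1)) = 256 + (6 - 1)*(6 + (6 - 1))/(-4 + (6 - 1)**2) = 256 + 5*(6 + 5)/(-4 + 5**2) = 256 + 5*11/(-4 + 25) = 256 + 5*11/21 = 256 + 5*(1/21)*11 = 256 + 55/21 = 5431/21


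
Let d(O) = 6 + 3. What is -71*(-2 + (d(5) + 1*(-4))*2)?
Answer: -568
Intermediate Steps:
d(O) = 9
-71*(-2 + (d(5) + 1*(-4))*2) = -71*(-2 + (9 + 1*(-4))*2) = -71*(-2 + (9 - 4)*2) = -71*(-2 + 5*2) = -71*(-2 + 10) = -71*8 = -568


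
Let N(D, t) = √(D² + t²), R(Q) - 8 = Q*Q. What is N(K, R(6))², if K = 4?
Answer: 1952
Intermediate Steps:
R(Q) = 8 + Q² (R(Q) = 8 + Q*Q = 8 + Q²)
N(K, R(6))² = (√(4² + (8 + 6²)²))² = (√(16 + (8 + 36)²))² = (√(16 + 44²))² = (√(16 + 1936))² = (√1952)² = (4*√122)² = 1952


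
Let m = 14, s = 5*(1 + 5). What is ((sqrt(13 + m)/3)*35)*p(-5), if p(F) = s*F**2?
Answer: 26250*sqrt(3) ≈ 45466.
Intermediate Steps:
s = 30 (s = 5*6 = 30)
p(F) = 30*F**2
((sqrt(13 + m)/3)*35)*p(-5) = ((sqrt(13 + 14)/3)*35)*(30*(-5)**2) = ((sqrt(27)*(1/3))*35)*(30*25) = (((3*sqrt(3))*(1/3))*35)*750 = (sqrt(3)*35)*750 = (35*sqrt(3))*750 = 26250*sqrt(3)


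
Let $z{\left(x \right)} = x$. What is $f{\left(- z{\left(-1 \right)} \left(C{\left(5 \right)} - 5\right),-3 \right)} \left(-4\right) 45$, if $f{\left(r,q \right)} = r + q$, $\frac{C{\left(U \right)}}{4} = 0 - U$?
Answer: $5040$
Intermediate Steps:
$C{\left(U \right)} = - 4 U$ ($C{\left(U \right)} = 4 \left(0 - U\right) = 4 \left(- U\right) = - 4 U$)
$f{\left(r,q \right)} = q + r$
$f{\left(- z{\left(-1 \right)} \left(C{\left(5 \right)} - 5\right),-3 \right)} \left(-4\right) 45 = \left(-3 + \left(-1\right) \left(-1\right) \left(\left(-4\right) 5 - 5\right)\right) \left(-4\right) 45 = \left(-3 + 1 \left(-20 - 5\right)\right) \left(-4\right) 45 = \left(-3 + 1 \left(-25\right)\right) \left(-4\right) 45 = \left(-3 - 25\right) \left(-4\right) 45 = \left(-28\right) \left(-4\right) 45 = 112 \cdot 45 = 5040$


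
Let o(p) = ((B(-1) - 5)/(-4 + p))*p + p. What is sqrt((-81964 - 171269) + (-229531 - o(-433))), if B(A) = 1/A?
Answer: 3*I*sqrt(10234348157)/437 ≈ 694.5*I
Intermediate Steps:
B(A) = 1/A
o(p) = p - 6*p/(-4 + p) (o(p) = ((1/(-1) - 5)/(-4 + p))*p + p = ((-1 - 5)/(-4 + p))*p + p = (-6/(-4 + p))*p + p = -6*p/(-4 + p) + p = p - 6*p/(-4 + p))
sqrt((-81964 - 171269) + (-229531 - o(-433))) = sqrt((-81964 - 171269) + (-229531 - (-433)*(-10 - 433)/(-4 - 433))) = sqrt(-253233 + (-229531 - (-433)*(-443)/(-437))) = sqrt(-253233 + (-229531 - (-433)*(-1)*(-443)/437)) = sqrt(-253233 + (-229531 - 1*(-191819/437))) = sqrt(-253233 + (-229531 + 191819/437)) = sqrt(-253233 - 100113228/437) = sqrt(-210776049/437) = 3*I*sqrt(10234348157)/437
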